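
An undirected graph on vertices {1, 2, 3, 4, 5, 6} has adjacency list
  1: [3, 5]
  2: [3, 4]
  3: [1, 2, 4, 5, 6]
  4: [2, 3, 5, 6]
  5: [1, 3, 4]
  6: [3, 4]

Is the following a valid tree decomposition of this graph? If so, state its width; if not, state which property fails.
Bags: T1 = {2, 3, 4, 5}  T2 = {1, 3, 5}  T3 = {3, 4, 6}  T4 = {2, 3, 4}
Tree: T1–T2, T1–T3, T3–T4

A tree decomposition must satisfy three properties: every vertex lies in some bag; for every edge, both endpoints lie together in some bag; and for every vertex, the bags containing it form a connected subtree. Here bags containing vertex 2 are not connected in the tree, so the decomposition is invalid.

No — bags containing vertex 2 are not connected in the tree.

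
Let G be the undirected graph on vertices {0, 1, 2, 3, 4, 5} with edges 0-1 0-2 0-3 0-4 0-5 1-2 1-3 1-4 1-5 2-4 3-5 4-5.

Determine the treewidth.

A width-3 tree decomposition is:
Bags: B1 = {0, 1, 3, 5}  B2 = {0, 1, 4, 5}  B3 = {0, 1, 2, 4}
Tree: B1–B2, B2–B3
The largest bag has 4 vertices, giving width 3; this decomposition certifies tw(G) ≤ 3. For the lower bound, the 4 vertices {0, 1, 3, 5} are pairwise adjacent, and any tree decomposition puts a clique entirely inside one bag — forcing width ≥ 3. Combining the bounds, tw(G) = 3.

3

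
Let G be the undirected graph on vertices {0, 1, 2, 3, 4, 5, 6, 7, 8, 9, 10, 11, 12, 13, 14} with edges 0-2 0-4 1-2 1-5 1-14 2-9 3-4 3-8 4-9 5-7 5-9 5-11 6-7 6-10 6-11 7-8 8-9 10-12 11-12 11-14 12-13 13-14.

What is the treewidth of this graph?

A width-3 tree decomposition is:
Bags: B1 = {0, 2, 3, 4}  B2 = {2, 3, 4, 9}  B3 = {2, 3, 8, 9}  B4 = {1, 2, 8, 9}  B5 = {1, 5, 8, 9}  B6 = {1, 5, 7, 8}  B7 = {1, 5, 7, 14}  B8 = {5, 7, 11, 14}  B9 = {6, 7, 11, 14}  B10 = {6, 11, 13, 14}  B11 = {6, 11, 12, 13}  B12 = {6, 10, 12, 13}
Tree: B1–B2, B2–B3, B3–B4, B4–B5, B5–B6, B6–B7, B7–B8, B8–B9, B9–B10, B10–B11, B11–B12
Each bag holds 4 vertices, so the decomposition has width 3, which upper-bounds the treewidth. For the lower bound: the 4 vertex sets {0,3,4}, {2}, {9}, {1,5,7,8} are disjoint, each induces a connected subgraph, and every pair is joined by at least one edge of G. Contracting each set to a single vertex therefore yields K_{4} as a minor, and since treewidth is minor-monotone, tw(G) ≥ tw(K_{4}) = 3. Hence tw(G) = 3 exactly.

3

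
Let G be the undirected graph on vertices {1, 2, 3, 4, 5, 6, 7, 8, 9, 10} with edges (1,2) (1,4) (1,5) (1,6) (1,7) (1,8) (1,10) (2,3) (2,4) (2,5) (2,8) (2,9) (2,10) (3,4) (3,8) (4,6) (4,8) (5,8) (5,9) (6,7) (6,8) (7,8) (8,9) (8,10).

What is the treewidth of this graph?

A width-3 tree decomposition is:
Bags: B1 = {1, 2, 4, 8}  B2 = {1, 4, 6, 8}  B3 = {1, 6, 7, 8}  B4 = {1, 2, 5, 8}  B5 = {2, 5, 8, 9}  B6 = {2, 3, 4, 8}  B7 = {1, 2, 8, 10}
Tree: B1–B2, B2–B3, B1–B4, B4–B5, B1–B6, B1–B7
The largest bag has 4 vertices, giving width 3; this decomposition certifies tw(G) ≤ 3. On the other hand G contains the 4-clique {1, 2, 8, 10}. A clique must lie in a single bag of any decomposition, so no decomposition can have width below 3. Hence tw(G) = 3 exactly.

3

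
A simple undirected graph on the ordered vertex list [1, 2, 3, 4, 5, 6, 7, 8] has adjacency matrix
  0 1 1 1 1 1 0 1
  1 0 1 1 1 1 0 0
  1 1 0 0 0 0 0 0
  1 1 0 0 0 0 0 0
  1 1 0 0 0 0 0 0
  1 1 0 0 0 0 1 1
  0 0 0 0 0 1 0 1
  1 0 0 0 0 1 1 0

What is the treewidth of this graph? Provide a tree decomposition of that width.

Treewidth 2.
One such decomposition:
Bags: B1 = {1, 2, 5}  B2 = {1, 2, 3}  B3 = {1, 2, 4}  B4 = {1, 2, 6}  B5 = {1, 6, 8}  B6 = {6, 7, 8}
Tree: B1–B2, B1–B3, B3–B4, B4–B5, B5–B6

Every bag has size at most 3, so the width is 3 − 1 = 2 and tw(G) ≤ 2. On the other hand G contains the 3-clique {1, 6, 8}. A clique must lie in a single bag of any decomposition, so no decomposition can have width below 2. The upper and lower bounds meet at 2, so that is the treewidth.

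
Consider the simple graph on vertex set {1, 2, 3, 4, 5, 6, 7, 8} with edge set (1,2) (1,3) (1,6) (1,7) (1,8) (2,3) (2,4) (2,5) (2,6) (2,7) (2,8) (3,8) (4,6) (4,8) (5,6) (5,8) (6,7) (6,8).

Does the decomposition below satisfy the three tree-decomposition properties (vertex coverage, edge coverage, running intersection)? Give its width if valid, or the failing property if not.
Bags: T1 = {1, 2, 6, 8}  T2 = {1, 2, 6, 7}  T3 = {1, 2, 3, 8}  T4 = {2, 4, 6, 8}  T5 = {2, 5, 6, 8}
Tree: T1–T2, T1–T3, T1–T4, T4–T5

Vertex coverage: the bags together contain {1, 2, 3, 4, 5, 6, 7, 8}, the full vertex set. Edge coverage: each edge of G has both endpoints in at least one bag. Running intersection: for every vertex, the bags containing it form a connected subtree. All three properties hold, so this is a valid tree decomposition of width max|bag| − 1 = 3, and hence tw(G) ≤ 3.

Yes; width 3.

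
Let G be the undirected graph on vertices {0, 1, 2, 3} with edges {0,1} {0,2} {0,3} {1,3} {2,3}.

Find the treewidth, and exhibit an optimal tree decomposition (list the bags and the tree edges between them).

The largest bag has 3 vertices, giving width 2; this decomposition certifies tw(G) ≤ 2. For the lower bound, the 3 vertices {0, 1, 3} are pairwise adjacent, and any tree decomposition puts a clique entirely inside one bag — forcing width ≥ 2. Hence tw(G) = 2 exactly.

Treewidth 2.
Bags: B1 = {0, 2, 3}  B2 = {0, 1, 3}
Tree: B1–B2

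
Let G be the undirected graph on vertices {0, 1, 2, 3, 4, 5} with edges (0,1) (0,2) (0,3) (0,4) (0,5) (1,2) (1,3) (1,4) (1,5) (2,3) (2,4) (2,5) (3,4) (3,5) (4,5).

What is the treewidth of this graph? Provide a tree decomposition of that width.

With just one bag of size 6, the width is 6 − 1 = 5, so tw(G) ≤ 5. On the other hand G contains the 6-clique {0, 1, 2, 3, 4, 5}. A clique must lie in a single bag of any decomposition, so no decomposition can have width below 5. Hence tw(G) = 5 exactly.

Treewidth 5.
Bags: B1 = {0, 1, 2, 3, 4, 5}
Tree: (single bag)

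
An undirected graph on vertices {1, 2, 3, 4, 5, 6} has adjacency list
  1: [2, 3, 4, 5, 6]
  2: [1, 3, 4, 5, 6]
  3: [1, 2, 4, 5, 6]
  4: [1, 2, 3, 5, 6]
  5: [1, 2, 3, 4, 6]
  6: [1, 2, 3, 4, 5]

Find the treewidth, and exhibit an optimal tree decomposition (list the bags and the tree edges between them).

A single bag containing all 6 vertices is trivially a valid decomposition of width 5. On the other hand G contains the 6-clique {1, 2, 3, 4, 5, 6}. A clique must lie in a single bag of any decomposition, so no decomposition can have width below 5. Hence tw(G) = 5 exactly.

Treewidth 5.
Bags: B1 = {1, 2, 3, 4, 5, 6}
Tree: (single bag)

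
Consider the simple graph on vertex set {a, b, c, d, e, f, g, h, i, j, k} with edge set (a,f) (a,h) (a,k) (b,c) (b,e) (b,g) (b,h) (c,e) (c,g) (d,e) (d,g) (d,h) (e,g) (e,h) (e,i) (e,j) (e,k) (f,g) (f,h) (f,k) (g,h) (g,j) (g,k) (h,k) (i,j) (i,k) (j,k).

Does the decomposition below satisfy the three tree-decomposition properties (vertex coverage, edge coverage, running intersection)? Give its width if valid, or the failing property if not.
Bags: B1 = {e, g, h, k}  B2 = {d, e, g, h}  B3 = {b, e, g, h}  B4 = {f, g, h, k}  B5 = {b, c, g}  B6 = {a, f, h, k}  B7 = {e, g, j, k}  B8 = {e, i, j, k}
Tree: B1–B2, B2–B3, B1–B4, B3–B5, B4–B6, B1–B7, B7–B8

A tree decomposition must satisfy three properties: every vertex lies in some bag; for every edge, both endpoints lie together in some bag; and for every vertex, the bags containing it form a connected subtree. Here edge (e,c) lies in no bag, so the decomposition is invalid.

No — edge (e,c) lies in no bag.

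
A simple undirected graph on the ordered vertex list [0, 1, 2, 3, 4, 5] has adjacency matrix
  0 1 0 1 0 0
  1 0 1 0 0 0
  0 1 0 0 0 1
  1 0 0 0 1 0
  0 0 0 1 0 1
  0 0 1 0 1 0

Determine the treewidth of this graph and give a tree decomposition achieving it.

Each bag holds 3 vertices, so the decomposition has width 2, which upper-bounds the treewidth. The edges 1–0–3–4–5–2–1 form a cycle, so G is not a tree and its treewidth is at least 2. Hence tw(G) = 2 exactly.

Treewidth 2.
One such decomposition:
Bags: B1 = {0, 1, 3}  B2 = {1, 3, 4}  B3 = {1, 4, 5}  B4 = {1, 2, 5}
Tree: B1–B2, B2–B3, B3–B4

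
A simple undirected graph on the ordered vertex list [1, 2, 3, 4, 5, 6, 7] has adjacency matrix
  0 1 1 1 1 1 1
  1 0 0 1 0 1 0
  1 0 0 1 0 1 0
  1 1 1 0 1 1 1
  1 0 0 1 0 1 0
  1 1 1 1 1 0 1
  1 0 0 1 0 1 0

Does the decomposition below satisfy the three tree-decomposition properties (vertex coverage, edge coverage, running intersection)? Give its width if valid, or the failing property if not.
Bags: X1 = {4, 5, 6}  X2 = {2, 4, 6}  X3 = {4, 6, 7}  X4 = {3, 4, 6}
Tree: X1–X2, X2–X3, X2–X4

No — vertex 1 appears in no bag.

A tree decomposition must satisfy three properties: every vertex lies in some bag; for every edge, both endpoints lie together in some bag; and for every vertex, the bags containing it form a connected subtree. Here vertex 1 appears in no bag, so the decomposition is invalid.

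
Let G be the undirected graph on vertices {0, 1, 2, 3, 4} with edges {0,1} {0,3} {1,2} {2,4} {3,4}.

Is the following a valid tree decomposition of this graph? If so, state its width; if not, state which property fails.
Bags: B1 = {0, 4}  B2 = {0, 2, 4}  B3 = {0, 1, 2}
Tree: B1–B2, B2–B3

A tree decomposition must satisfy three properties: every vertex lies in some bag; for every edge, both endpoints lie together in some bag; and for every vertex, the bags containing it form a connected subtree. Here vertex 3 appears in no bag, so the decomposition is invalid.

No — vertex 3 appears in no bag.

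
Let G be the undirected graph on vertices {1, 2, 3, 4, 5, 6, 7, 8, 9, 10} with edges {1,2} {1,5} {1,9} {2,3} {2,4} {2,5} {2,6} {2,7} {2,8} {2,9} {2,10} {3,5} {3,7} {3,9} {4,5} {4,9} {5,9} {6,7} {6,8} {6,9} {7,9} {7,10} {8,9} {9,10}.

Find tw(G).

A width-3 tree decomposition is:
Bags: B1 = {2, 3, 7, 9}  B2 = {2, 6, 7, 9}  B3 = {2, 3, 5, 9}  B4 = {2, 4, 5, 9}  B5 = {1, 2, 5, 9}  B6 = {2, 7, 9, 10}  B7 = {2, 6, 8, 9}
Tree: B1–B2, B1–B3, B3–B4, B3–B5, B1–B6, B2–B7
Every bag has size at most 4, so the width is 4 − 1 = 3 and tw(G) ≤ 3. For the lower bound, the 4 vertices {1, 2, 5, 9} are pairwise adjacent, and any tree decomposition puts a clique entirely inside one bag — forcing width ≥ 3. Hence tw(G) = 3 exactly.

3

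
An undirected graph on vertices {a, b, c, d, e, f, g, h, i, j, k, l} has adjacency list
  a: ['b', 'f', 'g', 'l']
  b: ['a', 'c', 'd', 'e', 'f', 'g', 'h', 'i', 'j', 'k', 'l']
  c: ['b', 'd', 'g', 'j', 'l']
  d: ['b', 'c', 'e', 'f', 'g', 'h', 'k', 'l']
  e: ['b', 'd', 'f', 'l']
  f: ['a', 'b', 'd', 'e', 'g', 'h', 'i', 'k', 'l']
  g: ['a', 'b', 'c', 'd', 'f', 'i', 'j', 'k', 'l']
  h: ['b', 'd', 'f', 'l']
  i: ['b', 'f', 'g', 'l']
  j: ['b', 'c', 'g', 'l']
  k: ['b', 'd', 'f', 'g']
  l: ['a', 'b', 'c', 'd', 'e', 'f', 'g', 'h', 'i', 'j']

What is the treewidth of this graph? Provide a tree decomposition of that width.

The largest bag has 5 vertices, giving width 4; this decomposition certifies tw(G) ≤ 4. Conversely, {b, c, g, j, l} is a clique of size 5, and the vertices of any clique must share a bag in every tree decomposition; so some bag has ≥ 5 vertices and tw(G) ≥ 4. The upper and lower bounds meet at 4, so that is the treewidth.

Treewidth 4.
One such decomposition:
Bags: B1 = {b, d, f, g, l}  B2 = {b, c, d, g, l}  B3 = {b, d, f, h, l}  B4 = {b, d, f, g, k}  B5 = {a, b, f, g, l}  B6 = {b, d, e, f, l}  B7 = {b, c, g, j, l}  B8 = {b, f, g, i, l}
Tree: B1–B2, B1–B3, B1–B4, B1–B5, B1–B6, B2–B7, B1–B8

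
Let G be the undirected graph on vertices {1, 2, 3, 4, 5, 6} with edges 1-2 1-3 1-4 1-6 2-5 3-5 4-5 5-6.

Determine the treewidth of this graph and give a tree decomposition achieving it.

Treewidth 2.
One optimal decomposition is:
Bags: B1 = {1, 5, 6}  B2 = {1, 4, 5}  B3 = {1, 2, 5}  B4 = {1, 3, 5}
Tree: B1–B2, B2–B3, B3–B4

Each bag holds 3 vertices, so the decomposition has width 2, which upper-bounds the treewidth. Since 6–5–4–1–6 is a cycle in G, G is not acyclic. Forests are exactly the graphs of treewidth ≤ 1, so tw(G) ≥ 2. The upper and lower bounds meet at 2, so that is the treewidth.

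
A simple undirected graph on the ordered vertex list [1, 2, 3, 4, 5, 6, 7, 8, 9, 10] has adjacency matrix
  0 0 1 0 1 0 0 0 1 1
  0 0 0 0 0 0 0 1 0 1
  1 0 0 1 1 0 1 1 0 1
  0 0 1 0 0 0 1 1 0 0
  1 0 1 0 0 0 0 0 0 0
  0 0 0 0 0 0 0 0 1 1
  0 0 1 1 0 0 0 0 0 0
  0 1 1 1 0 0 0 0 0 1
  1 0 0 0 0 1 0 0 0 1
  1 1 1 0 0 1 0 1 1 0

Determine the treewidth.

A width-2 tree decomposition is:
Bags: B1 = {2, 8, 10}  B2 = {3, 8, 10}  B3 = {1, 3, 10}  B4 = {1, 3, 5}  B5 = {3, 4, 8}  B6 = {1, 9, 10}  B7 = {3, 4, 7}  B8 = {6, 9, 10}
Tree: B1–B2, B2–B3, B3–B4, B2–B5, B3–B6, B5–B7, B6–B8
Each bag holds 3 vertices, so the decomposition has width 2, which upper-bounds the treewidth. Conversely, {1, 9, 10} is a clique of size 3, and the vertices of any clique must share a bag in every tree decomposition; so some bag has ≥ 3 vertices and tw(G) ≥ 2. Hence tw(G) = 2 exactly.

2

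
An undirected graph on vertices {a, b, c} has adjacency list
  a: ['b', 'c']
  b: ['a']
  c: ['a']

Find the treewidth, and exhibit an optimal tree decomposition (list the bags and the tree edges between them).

The largest bag has 2 vertices, giving width 1; this decomposition certifies tw(G) ≤ 1. Any graph with an edge has treewidth ≥ 1, and G has the edge b–a. Hence tw(G) = 1 exactly.

Treewidth 1.
One optimal decomposition is:
Bags: B1 = {a, b}  B2 = {a, c}
Tree: B1–B2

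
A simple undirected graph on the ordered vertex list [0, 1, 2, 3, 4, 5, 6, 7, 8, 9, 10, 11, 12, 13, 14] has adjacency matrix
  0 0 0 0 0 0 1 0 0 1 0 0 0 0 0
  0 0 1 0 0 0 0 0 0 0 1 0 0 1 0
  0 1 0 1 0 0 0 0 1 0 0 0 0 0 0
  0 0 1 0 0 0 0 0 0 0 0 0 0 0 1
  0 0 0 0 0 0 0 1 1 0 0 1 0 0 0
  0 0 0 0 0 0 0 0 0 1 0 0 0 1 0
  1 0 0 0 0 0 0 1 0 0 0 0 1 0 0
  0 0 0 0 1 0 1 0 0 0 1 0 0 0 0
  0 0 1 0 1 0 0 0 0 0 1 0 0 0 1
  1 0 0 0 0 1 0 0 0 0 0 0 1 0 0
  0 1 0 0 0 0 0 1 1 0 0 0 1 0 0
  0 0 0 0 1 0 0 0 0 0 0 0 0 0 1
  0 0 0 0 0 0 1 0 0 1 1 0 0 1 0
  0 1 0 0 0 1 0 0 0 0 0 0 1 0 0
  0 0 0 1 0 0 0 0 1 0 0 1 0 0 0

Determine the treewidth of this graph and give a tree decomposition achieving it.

Treewidth 3.
Bags: B1 = {2, 3, 11, 14}  B2 = {2, 8, 11, 14}  B3 = {2, 4, 8, 11}  B4 = {1, 2, 4, 8}  B5 = {1, 4, 8, 10}  B6 = {1, 4, 7, 10}  B7 = {1, 7, 10, 13}  B8 = {7, 10, 12, 13}  B9 = {6, 7, 12, 13}  B10 = {5, 6, 12, 13}  B11 = {5, 6, 9, 12}  B12 = {0, 5, 6, 9}
Tree: B1–B2, B2–B3, B3–B4, B4–B5, B5–B6, B6–B7, B7–B8, B8–B9, B9–B10, B10–B11, B11–B12

Every bag has size at most 4, so the width is 4 − 1 = 3 and tw(G) ≤ 3. For the lower bound: the 4 vertex sets {3,11,14}, {2}, {8}, {1,4,7,10} are disjoint, each induces a connected subgraph, and every pair is joined by at least one edge of G. Contracting each set to a single vertex therefore yields K_{4} as a minor, and since treewidth is minor-monotone, tw(G) ≥ tw(K_{4}) = 3. The upper and lower bounds meet at 3, so that is the treewidth.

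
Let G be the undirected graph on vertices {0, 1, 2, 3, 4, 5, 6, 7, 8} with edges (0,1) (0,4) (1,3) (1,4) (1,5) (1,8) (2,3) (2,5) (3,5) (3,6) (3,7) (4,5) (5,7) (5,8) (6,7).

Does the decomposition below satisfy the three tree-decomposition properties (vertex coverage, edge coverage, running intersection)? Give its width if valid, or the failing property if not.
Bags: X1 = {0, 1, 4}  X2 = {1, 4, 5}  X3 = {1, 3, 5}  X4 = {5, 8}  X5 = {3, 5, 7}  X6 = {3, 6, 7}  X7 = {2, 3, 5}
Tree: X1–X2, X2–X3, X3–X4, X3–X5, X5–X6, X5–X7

A tree decomposition must satisfy three properties: every vertex lies in some bag; for every edge, both endpoints lie together in some bag; and for every vertex, the bags containing it form a connected subtree. Here edge (1,8) lies in no bag, so the decomposition is invalid.

No — edge (1,8) lies in no bag.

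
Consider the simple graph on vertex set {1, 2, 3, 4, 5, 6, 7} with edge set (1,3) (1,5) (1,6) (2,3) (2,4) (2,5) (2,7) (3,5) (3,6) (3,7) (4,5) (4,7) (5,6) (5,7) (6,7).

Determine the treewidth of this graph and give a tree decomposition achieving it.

The largest bag has 4 vertices, giving width 3; this decomposition certifies tw(G) ≤ 3. On the other hand G contains the 4-clique {2, 3, 5, 7}. A clique must lie in a single bag of any decomposition, so no decomposition can have width below 3. The upper and lower bounds meet at 3, so that is the treewidth.

Treewidth 3.
One optimal decomposition is:
Bags: B1 = {3, 5, 6, 7}  B2 = {2, 3, 5, 7}  B3 = {2, 4, 5, 7}  B4 = {1, 3, 5, 6}
Tree: B1–B2, B2–B3, B1–B4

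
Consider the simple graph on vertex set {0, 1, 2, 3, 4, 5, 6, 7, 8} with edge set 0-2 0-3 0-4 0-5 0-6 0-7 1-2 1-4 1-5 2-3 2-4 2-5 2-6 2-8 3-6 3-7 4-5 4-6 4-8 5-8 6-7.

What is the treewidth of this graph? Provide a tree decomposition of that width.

Each bag holds 4 vertices, so the decomposition has width 3, which upper-bounds the treewidth. For the lower bound, the 4 vertices {0, 2, 3, 6} are pairwise adjacent, and any tree decomposition puts a clique entirely inside one bag — forcing width ≥ 3. Therefore the treewidth is 3.

Treewidth 3.
Bags: B1 = {2, 4, 5, 8}  B2 = {0, 2, 4, 5}  B3 = {0, 2, 4, 6}  B4 = {0, 2, 3, 6}  B5 = {0, 3, 6, 7}  B6 = {1, 2, 4, 5}
Tree: B1–B2, B2–B3, B3–B4, B4–B5, B1–B6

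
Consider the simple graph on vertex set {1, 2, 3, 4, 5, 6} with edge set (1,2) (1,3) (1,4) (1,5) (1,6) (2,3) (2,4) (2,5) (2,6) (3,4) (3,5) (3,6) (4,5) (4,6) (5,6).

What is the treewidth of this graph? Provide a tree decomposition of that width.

Treewidth 5.
One optimal decomposition is:
Bags: B1 = {1, 2, 3, 4, 5, 6}
Tree: (single bag)

With just one bag of size 6, the width is 6 − 1 = 5, so tw(G) ≤ 5. For the lower bound, the 6 vertices {1, 2, 3, 4, 5, 6} are pairwise adjacent, and any tree decomposition puts a clique entirely inside one bag — forcing width ≥ 5. Combining the bounds, tw(G) = 5.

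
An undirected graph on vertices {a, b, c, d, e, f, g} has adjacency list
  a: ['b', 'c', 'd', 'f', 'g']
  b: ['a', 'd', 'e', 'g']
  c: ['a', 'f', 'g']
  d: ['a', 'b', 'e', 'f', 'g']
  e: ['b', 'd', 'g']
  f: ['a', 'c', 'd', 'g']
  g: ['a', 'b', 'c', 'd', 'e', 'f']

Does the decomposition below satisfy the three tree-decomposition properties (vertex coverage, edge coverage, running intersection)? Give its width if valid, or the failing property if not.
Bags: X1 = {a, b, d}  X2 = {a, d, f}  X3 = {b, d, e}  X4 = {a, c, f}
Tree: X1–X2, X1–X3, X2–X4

A tree decomposition must satisfy three properties: every vertex lies in some bag; for every edge, both endpoints lie together in some bag; and for every vertex, the bags containing it form a connected subtree. Here vertex g appears in no bag, so the decomposition is invalid.

No — vertex g appears in no bag.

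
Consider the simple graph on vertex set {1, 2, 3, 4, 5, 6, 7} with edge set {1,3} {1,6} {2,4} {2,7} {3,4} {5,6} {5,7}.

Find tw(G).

A width-2 tree decomposition is:
Bags: B1 = {2, 3, 4}  B2 = {2, 3, 7}  B3 = {3, 5, 7}  B4 = {3, 5, 6}  B5 = {1, 3, 6}
Tree: B1–B2, B2–B3, B3–B4, B4–B5
Every bag has size at most 3, so the width is 3 − 1 = 2 and tw(G) ≤ 2. Since 3–4–2–7–5–6–1–3 is a cycle in G, G is not acyclic. Forests are exactly the graphs of treewidth ≤ 1, so tw(G) ≥ 2. Combining the bounds, tw(G) = 2.

2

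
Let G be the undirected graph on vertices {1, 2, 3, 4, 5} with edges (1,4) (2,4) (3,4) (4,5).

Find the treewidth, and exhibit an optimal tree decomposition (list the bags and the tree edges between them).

Every bag has size at most 2, so the width is 2 − 1 = 1 and tw(G) ≤ 1. Any graph with an edge has treewidth ≥ 1, and G has the edge 4–1. Hence tw(G) = 1 exactly.

Treewidth 1.
Bags: B1 = {1, 4}  B2 = {3, 4}  B3 = {2, 4}  B4 = {4, 5}
Tree: B1–B2, B1–B3, B2–B4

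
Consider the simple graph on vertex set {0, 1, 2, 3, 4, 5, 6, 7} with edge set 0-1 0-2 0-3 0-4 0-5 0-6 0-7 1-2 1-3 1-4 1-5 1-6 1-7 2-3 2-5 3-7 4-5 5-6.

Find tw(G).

3

A width-3 tree decomposition is:
Bags: B1 = {0, 1, 2, 3}  B2 = {0, 1, 3, 7}  B3 = {0, 1, 2, 5}  B4 = {0, 1, 5, 6}  B5 = {0, 1, 4, 5}
Tree: B1–B2, B1–B3, B3–B4, B4–B5
Every bag has size at most 4, so the width is 4 − 1 = 3 and tw(G) ≤ 3. For the lower bound, the 4 vertices {0, 1, 2, 3} are pairwise adjacent, and any tree decomposition puts a clique entirely inside one bag — forcing width ≥ 3. Therefore the treewidth is 3.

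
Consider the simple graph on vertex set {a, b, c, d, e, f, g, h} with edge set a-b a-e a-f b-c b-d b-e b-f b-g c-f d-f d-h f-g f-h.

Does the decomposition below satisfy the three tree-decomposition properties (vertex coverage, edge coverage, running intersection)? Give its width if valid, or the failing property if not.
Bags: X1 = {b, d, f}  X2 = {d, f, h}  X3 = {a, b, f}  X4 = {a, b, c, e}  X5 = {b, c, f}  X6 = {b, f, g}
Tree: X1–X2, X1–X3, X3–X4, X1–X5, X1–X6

No — bags containing vertex c are not connected in the tree.

A tree decomposition must satisfy three properties: every vertex lies in some bag; for every edge, both endpoints lie together in some bag; and for every vertex, the bags containing it form a connected subtree. Here bags containing vertex c are not connected in the tree, so the decomposition is invalid.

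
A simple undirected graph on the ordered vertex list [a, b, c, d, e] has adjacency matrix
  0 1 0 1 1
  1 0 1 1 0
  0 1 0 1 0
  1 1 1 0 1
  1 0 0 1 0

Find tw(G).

A width-2 tree decomposition is:
Bags: B1 = {a, b, d}  B2 = {b, c, d}  B3 = {a, d, e}
Tree: B1–B2, B1–B3
The largest bag has 3 vertices, giving width 2; this decomposition certifies tw(G) ≤ 2. On the other hand G contains the 3-clique {b, c, d}. A clique must lie in a single bag of any decomposition, so no decomposition can have width below 2. The upper and lower bounds meet at 2, so that is the treewidth.

2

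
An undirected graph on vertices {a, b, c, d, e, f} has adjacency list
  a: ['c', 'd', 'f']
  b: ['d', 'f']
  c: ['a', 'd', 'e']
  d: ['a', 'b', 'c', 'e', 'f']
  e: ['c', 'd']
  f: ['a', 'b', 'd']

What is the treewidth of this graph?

A width-2 tree decomposition is:
Bags: B1 = {b, d, f}  B2 = {a, d, f}  B3 = {a, c, d}  B4 = {c, d, e}
Tree: B1–B2, B2–B3, B3–B4
Every bag has size at most 3, so the width is 3 − 1 = 2 and tw(G) ≤ 2. Conversely, {c, d, e} is a clique of size 3, and the vertices of any clique must share a bag in every tree decomposition; so some bag has ≥ 3 vertices and tw(G) ≥ 2. Hence tw(G) = 2 exactly.

2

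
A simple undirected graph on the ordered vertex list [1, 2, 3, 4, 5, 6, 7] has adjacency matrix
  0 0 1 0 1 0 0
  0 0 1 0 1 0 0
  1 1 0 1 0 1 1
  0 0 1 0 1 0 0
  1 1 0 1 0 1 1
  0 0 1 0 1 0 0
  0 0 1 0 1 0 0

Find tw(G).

A width-2 tree decomposition is:
Bags: B1 = {3, 5, 7}  B2 = {2, 3, 5}  B3 = {3, 5, 6}  B4 = {3, 4, 5}  B5 = {1, 3, 5}
Tree: B1–B2, B2–B3, B3–B4, B4–B5
Each bag holds 3 vertices, so the decomposition has width 2, which upper-bounds the treewidth. Since 3–7–5–2–3 is a cycle in G, G is not acyclic. Forests are exactly the graphs of treewidth ≤ 1, so tw(G) ≥ 2. Therefore the treewidth is 2.

2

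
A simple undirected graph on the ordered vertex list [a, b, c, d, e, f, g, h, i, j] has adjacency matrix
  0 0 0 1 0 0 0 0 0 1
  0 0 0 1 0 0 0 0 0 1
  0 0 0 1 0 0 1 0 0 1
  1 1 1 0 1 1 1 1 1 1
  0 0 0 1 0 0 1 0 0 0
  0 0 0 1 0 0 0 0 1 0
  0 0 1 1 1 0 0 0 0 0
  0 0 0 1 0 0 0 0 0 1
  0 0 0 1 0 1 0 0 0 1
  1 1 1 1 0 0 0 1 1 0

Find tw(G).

A width-2 tree decomposition is:
Bags: B1 = {b, d, j}  B2 = {d, h, j}  B3 = {d, i, j}  B4 = {d, f, i}  B5 = {c, d, j}  B6 = {c, d, g}  B7 = {a, d, j}  B8 = {d, e, g}
Tree: B1–B2, B2–B3, B3–B4, B1–B5, B5–B6, B1–B7, B6–B8
Each bag holds 3 vertices, so the decomposition has width 2, which upper-bounds the treewidth. On the other hand G contains the 3-clique {d, e, g}. A clique must lie in a single bag of any decomposition, so no decomposition can have width below 2. The upper and lower bounds meet at 2, so that is the treewidth.

2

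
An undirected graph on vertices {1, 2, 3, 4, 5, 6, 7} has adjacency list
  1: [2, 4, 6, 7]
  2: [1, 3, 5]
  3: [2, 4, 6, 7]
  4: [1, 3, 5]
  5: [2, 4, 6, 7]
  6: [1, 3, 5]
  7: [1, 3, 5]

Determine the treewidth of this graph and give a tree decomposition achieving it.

Every bag has size at most 4, so the width is 4 − 1 = 3 and tw(G) ≤ 3. For the lower bound: the 4 vertex sets {2,3}, {5,7}, {1}, {6} are disjoint, each induces a connected subgraph, and every pair is joined by at least one edge of G. Contracting each set to a single vertex therefore yields K_{4} as a minor, and since treewidth is minor-monotone, tw(G) ≥ tw(K_{4}) = 3. The upper and lower bounds meet at 3, so that is the treewidth.

Treewidth 3.
One such decomposition:
Bags: B1 = {1, 2, 3, 5}  B2 = {1, 3, 5, 7}  B3 = {1, 3, 5, 6}  B4 = {1, 3, 4, 5}
Tree: B1–B2, B2–B3, B3–B4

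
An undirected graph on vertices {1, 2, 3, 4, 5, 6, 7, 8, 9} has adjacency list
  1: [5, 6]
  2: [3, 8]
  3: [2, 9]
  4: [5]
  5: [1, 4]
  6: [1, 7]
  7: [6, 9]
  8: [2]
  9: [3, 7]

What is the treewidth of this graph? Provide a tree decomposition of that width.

Treewidth 1.
One optimal decomposition is:
Bags: B1 = {2, 8}  B2 = {2, 3}  B3 = {3, 9}  B4 = {7, 9}  B5 = {6, 7}  B6 = {1, 6}  B7 = {1, 5}  B8 = {4, 5}
Tree: B1–B2, B2–B3, B3–B4, B4–B5, B5–B6, B6–B7, B7–B8

Every bag has size at most 2, so the width is 2 − 1 = 1 and tw(G) ≤ 1. Any graph with an edge has treewidth ≥ 1, and G has the edge 8–2. Therefore the treewidth is 1.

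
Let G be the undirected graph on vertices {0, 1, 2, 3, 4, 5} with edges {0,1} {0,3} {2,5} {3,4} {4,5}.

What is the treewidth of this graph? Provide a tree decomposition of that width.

Treewidth 1.
One optimal decomposition is:
Bags: B1 = {2, 5}  B2 = {4, 5}  B3 = {3, 4}  B4 = {0, 3}  B5 = {0, 1}
Tree: B1–B2, B2–B3, B3–B4, B4–B5

Every bag has size at most 2, so the width is 2 − 1 = 1 and tw(G) ≤ 1. Any graph with an edge has treewidth ≥ 1, and G has the edge 2–5. The upper and lower bounds meet at 1, so that is the treewidth.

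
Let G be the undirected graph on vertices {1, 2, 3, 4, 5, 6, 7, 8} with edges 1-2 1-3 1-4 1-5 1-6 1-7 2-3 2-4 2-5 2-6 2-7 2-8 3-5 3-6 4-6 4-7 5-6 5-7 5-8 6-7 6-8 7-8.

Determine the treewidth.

A width-4 tree decomposition is:
Bags: B1 = {2, 5, 6, 7, 8}  B2 = {1, 2, 5, 6, 7}  B3 = {1, 2, 4, 6, 7}  B4 = {1, 2, 3, 5, 6}
Tree: B1–B2, B2–B3, B2–B4
Each bag holds 5 vertices, so the decomposition has width 4, which upper-bounds the treewidth. Conversely, {2, 5, 6, 7, 8} is a clique of size 5, and the vertices of any clique must share a bag in every tree decomposition; so some bag has ≥ 5 vertices and tw(G) ≥ 4. The upper and lower bounds meet at 4, so that is the treewidth.

4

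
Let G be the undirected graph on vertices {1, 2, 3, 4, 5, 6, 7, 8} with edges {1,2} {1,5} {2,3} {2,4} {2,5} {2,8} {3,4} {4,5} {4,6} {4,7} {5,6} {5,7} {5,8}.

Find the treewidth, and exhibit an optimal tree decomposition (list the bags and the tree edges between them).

Treewidth 2.
Bags: B1 = {2, 4, 5}  B2 = {2, 3, 4}  B3 = {4, 5, 6}  B4 = {4, 5, 7}  B5 = {2, 5, 8}  B6 = {1, 2, 5}
Tree: B1–B2, B1–B3, B1–B4, B1–B5, B5–B6

The largest bag has 3 vertices, giving width 2; this decomposition certifies tw(G) ≤ 2. On the other hand G contains the 3-clique {2, 3, 4}. A clique must lie in a single bag of any decomposition, so no decomposition can have width below 2. Hence tw(G) = 2 exactly.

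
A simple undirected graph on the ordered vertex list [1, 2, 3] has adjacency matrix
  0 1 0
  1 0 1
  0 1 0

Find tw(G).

1

A width-1 tree decomposition is:
Bags: B1 = {1, 2}  B2 = {2, 3}
Tree: B1–B2
Every bag has size at most 2, so the width is 2 − 1 = 1 and tw(G) ≤ 1. G has an edge, so its treewidth is at least 1. The upper and lower bounds meet at 1, so that is the treewidth.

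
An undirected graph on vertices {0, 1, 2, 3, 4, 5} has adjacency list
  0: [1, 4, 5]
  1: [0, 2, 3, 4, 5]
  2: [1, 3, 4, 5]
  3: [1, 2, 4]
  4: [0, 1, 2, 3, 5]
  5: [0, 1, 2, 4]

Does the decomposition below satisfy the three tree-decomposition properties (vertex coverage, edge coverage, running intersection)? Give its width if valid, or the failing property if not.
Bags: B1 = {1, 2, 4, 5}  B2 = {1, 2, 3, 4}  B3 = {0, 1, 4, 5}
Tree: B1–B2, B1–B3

Vertex coverage: the bags together contain {0, 1, 2, 3, 4, 5}, the full vertex set. Edge coverage: each edge of G has both endpoints in at least one bag. Running intersection: for every vertex, the bags containing it form a connected subtree. All three properties hold, so this is a valid tree decomposition of width max|bag| − 1 = 3, and hence tw(G) ≤ 3.

Yes; width 3.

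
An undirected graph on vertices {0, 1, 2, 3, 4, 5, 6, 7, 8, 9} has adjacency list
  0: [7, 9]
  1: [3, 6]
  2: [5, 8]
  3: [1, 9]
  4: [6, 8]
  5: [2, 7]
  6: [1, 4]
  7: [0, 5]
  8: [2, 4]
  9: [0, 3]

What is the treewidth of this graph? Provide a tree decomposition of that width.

Each bag holds 3 vertices, so the decomposition has width 2, which upper-bounds the treewidth. The edges 9–0–7–5–2–8–4–6–1–3–9 form a cycle, so G is not a tree and its treewidth is at least 2. Hence tw(G) = 2 exactly.

Treewidth 2.
One optimal decomposition is:
Bags: B1 = {0, 7, 9}  B2 = {5, 7, 9}  B3 = {2, 5, 9}  B4 = {2, 8, 9}  B5 = {4, 8, 9}  B6 = {4, 6, 9}  B7 = {1, 6, 9}  B8 = {1, 3, 9}
Tree: B1–B2, B2–B3, B3–B4, B4–B5, B5–B6, B6–B7, B7–B8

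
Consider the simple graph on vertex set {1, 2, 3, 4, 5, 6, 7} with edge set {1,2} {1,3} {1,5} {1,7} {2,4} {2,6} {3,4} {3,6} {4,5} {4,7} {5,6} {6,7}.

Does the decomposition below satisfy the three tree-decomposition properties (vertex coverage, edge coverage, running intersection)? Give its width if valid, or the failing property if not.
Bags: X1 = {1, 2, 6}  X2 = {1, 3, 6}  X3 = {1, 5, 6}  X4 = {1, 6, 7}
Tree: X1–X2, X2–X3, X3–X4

No — vertex 4 appears in no bag.

A tree decomposition must satisfy three properties: every vertex lies in some bag; for every edge, both endpoints lie together in some bag; and for every vertex, the bags containing it form a connected subtree. Here vertex 4 appears in no bag, so the decomposition is invalid.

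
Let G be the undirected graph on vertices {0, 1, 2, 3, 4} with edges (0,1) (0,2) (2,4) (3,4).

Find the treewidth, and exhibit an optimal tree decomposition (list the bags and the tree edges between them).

Each bag holds 2 vertices, so the decomposition has width 1, which upper-bounds the treewidth. Since G has at least one edge (e.g. 1–0), it is not an edgeless graph, so tw(G) ≥ 1. Combining the bounds, tw(G) = 1.

Treewidth 1.
One optimal decomposition is:
Bags: B1 = {0, 1}  B2 = {0, 2}  B3 = {2, 4}  B4 = {3, 4}
Tree: B1–B2, B2–B3, B3–B4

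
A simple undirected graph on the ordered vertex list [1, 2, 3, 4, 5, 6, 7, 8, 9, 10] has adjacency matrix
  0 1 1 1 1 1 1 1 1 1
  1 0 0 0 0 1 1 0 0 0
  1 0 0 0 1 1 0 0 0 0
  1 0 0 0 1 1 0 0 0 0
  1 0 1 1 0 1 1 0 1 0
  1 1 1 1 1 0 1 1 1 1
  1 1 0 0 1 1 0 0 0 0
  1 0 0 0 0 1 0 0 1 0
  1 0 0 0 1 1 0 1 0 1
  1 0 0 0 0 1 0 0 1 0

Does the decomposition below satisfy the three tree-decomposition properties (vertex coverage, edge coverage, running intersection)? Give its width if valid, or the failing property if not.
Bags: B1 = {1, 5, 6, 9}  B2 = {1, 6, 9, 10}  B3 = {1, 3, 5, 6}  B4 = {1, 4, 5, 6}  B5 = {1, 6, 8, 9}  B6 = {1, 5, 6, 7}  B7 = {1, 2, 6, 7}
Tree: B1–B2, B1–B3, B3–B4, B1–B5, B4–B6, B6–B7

Yes; width 3.

Vertex coverage: the bags together contain {1, 2, 3, 4, 5, 6, 7, 8, 9, 10}, the full vertex set. Edge coverage: each edge of G has both endpoints in at least one bag. Running intersection: for every vertex, the bags containing it form a connected subtree. All three properties hold, so this is a valid tree decomposition of width max|bag| − 1 = 3, and hence tw(G) ≤ 3.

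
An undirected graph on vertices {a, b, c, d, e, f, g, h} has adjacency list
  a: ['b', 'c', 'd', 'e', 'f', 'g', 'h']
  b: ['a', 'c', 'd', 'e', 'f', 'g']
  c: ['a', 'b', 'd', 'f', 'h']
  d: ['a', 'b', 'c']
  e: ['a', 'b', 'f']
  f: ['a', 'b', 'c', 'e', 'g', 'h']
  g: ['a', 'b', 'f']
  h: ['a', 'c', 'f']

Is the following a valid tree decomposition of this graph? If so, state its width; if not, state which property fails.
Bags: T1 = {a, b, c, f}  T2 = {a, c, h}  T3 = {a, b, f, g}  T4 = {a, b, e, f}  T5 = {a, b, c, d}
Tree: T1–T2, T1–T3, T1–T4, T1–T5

A tree decomposition must satisfy three properties: every vertex lies in some bag; for every edge, both endpoints lie together in some bag; and for every vertex, the bags containing it form a connected subtree. Here edge (f,h) lies in no bag, so the decomposition is invalid.

No — edge (f,h) lies in no bag.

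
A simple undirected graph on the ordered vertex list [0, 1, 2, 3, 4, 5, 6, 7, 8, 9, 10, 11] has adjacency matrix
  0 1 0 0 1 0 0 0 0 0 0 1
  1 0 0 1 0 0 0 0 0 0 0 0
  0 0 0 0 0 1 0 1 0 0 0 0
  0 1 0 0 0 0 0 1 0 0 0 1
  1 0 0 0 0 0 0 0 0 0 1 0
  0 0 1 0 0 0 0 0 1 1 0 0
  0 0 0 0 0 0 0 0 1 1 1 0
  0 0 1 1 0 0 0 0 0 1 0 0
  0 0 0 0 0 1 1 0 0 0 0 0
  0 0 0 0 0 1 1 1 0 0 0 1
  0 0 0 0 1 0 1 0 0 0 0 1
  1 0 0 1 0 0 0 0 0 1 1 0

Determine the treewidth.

A width-3 tree decomposition is:
Bags: B1 = {0, 1, 4, 10}  B2 = {0, 1, 10, 11}  B3 = {1, 3, 10, 11}  B4 = {3, 6, 10, 11}  B5 = {3, 6, 9, 11}  B6 = {3, 6, 7, 9}  B7 = {6, 7, 8, 9}  B8 = {5, 7, 8, 9}  B9 = {2, 5, 7, 8}
Tree: B1–B2, B2–B3, B3–B4, B4–B5, B5–B6, B6–B7, B7–B8, B8–B9
Each bag holds 4 vertices, so the decomposition has width 3, which upper-bounds the treewidth. For the lower bound: the 4 vertex sets {0,1,4}, {10}, {11}, {3,6,7,9} are disjoint, each induces a connected subgraph, and every pair is joined by at least one edge of G. Contracting each set to a single vertex therefore yields K_{4} as a minor, and since treewidth is minor-monotone, tw(G) ≥ tw(K_{4}) = 3. Combining the bounds, tw(G) = 3.

3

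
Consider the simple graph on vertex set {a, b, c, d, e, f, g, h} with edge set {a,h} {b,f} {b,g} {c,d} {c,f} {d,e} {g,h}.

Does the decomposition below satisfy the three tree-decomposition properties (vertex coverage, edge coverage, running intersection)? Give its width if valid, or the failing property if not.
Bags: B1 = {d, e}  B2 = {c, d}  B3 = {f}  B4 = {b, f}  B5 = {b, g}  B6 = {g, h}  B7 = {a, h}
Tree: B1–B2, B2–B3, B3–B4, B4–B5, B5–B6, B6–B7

No — edge (c,f) lies in no bag.

A tree decomposition must satisfy three properties: every vertex lies in some bag; for every edge, both endpoints lie together in some bag; and for every vertex, the bags containing it form a connected subtree. Here edge (c,f) lies in no bag, so the decomposition is invalid.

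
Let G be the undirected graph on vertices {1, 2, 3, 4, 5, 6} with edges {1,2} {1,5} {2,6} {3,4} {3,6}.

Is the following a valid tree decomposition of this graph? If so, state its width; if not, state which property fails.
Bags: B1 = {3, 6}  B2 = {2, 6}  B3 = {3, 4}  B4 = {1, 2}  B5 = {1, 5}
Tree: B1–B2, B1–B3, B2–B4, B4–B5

Vertex coverage: the bags together contain {1, 2, 3, 4, 5, 6}, the full vertex set. Edge coverage: each edge of G has both endpoints in at least one bag. Running intersection: for every vertex, the bags containing it form a connected subtree. All three properties hold, so this is a valid tree decomposition of width max|bag| − 1 = 1, and hence tw(G) ≤ 1.

Yes; width 1.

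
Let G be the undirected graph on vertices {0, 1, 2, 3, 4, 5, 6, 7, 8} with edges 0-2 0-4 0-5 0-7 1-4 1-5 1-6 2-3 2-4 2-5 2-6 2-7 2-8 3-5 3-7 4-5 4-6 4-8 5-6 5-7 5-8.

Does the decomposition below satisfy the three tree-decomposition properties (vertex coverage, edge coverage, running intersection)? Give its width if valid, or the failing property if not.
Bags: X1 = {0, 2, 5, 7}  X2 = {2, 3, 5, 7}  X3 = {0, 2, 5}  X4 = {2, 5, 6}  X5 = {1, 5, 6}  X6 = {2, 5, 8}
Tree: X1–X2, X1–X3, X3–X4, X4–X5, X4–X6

A tree decomposition must satisfy three properties: every vertex lies in some bag; for every edge, both endpoints lie together in some bag; and for every vertex, the bags containing it form a connected subtree. Here vertex 4 appears in no bag, so the decomposition is invalid.

No — vertex 4 appears in no bag.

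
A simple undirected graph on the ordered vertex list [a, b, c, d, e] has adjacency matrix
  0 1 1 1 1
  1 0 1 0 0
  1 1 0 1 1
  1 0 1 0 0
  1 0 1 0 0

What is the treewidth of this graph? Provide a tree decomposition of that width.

Each bag holds 3 vertices, so the decomposition has width 2, which upper-bounds the treewidth. For the lower bound, the 3 vertices {a, c, d} are pairwise adjacent, and any tree decomposition puts a clique entirely inside one bag — forcing width ≥ 2. Hence tw(G) = 2 exactly.

Treewidth 2.
One optimal decomposition is:
Bags: B1 = {a, c, d}  B2 = {a, c, e}  B3 = {a, b, c}
Tree: B1–B2, B2–B3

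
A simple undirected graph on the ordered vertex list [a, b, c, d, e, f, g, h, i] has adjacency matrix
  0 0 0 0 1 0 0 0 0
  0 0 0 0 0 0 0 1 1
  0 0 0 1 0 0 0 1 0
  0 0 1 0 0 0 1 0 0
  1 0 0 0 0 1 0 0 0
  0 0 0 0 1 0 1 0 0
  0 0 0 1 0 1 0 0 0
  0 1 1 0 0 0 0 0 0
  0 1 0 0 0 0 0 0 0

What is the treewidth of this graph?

1

A width-1 tree decomposition is:
Bags: B1 = {a, e}  B2 = {e, f}  B3 = {f, g}  B4 = {d, g}  B5 = {c, d}  B6 = {c, h}  B7 = {b, h}  B8 = {b, i}
Tree: B1–B2, B2–B3, B3–B4, B4–B5, B5–B6, B6–B7, B7–B8
Every bag has size at most 2, so the width is 2 − 1 = 1 and tw(G) ≤ 1. Since G has at least one edge (e.g. a–e), it is not an edgeless graph, so tw(G) ≥ 1. Therefore the treewidth is 1.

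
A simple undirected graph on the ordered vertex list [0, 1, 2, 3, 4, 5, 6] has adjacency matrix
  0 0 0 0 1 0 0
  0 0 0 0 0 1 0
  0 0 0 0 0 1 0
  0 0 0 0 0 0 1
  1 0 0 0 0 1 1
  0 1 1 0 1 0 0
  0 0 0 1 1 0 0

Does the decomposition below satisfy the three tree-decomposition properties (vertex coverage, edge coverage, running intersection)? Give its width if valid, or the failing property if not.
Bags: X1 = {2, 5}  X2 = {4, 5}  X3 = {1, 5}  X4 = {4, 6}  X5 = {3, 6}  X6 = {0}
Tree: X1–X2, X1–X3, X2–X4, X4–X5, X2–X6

No — edge (4,0) lies in no bag.

A tree decomposition must satisfy three properties: every vertex lies in some bag; for every edge, both endpoints lie together in some bag; and for every vertex, the bags containing it form a connected subtree. Here edge (4,0) lies in no bag, so the decomposition is invalid.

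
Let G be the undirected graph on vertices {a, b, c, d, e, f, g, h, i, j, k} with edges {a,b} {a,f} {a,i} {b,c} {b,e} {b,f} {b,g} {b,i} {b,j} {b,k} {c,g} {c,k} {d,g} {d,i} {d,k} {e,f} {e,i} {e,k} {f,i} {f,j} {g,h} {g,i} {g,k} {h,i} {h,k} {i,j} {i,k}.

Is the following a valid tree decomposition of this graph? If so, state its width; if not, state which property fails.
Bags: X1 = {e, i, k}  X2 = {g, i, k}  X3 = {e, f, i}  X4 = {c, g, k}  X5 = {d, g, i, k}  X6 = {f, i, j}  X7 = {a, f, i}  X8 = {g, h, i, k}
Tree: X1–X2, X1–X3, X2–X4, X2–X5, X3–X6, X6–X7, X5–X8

No — vertex b appears in no bag.

A tree decomposition must satisfy three properties: every vertex lies in some bag; for every edge, both endpoints lie together in some bag; and for every vertex, the bags containing it form a connected subtree. Here vertex b appears in no bag, so the decomposition is invalid.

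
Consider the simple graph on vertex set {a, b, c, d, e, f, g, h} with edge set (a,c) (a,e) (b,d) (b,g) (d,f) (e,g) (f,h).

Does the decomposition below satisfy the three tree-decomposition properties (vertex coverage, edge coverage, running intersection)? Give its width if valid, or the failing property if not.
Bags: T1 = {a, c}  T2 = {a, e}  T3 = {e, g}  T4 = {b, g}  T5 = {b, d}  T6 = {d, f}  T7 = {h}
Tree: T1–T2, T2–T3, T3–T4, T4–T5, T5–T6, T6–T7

No — edge (f,h) lies in no bag.

A tree decomposition must satisfy three properties: every vertex lies in some bag; for every edge, both endpoints lie together in some bag; and for every vertex, the bags containing it form a connected subtree. Here edge (f,h) lies in no bag, so the decomposition is invalid.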